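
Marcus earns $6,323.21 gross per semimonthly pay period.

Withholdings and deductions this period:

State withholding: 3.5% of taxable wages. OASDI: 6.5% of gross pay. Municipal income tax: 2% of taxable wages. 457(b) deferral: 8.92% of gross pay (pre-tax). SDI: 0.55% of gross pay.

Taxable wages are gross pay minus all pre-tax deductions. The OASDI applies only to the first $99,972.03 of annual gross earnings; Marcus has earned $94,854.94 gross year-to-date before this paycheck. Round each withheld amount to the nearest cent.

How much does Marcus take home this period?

$5,075.04

457(b) deferral: $6,323.21 × 0.0892 = $564.03
Taxable wages = $6,323.21 − $564.03 = $5,759.18
State withholding: $5,759.18 × 0.035 = $201.57
Municipal income tax: $5,759.18 × 0.02 = $115.18
SDI: $6,323.21 × 0.0055 = $34.78
OASDI: only $99,972.03 − $94,854.94 = $5,117.09 of this check is subject → $5,117.09 × 0.065 = $332.61
Total deductions = $564.03 + $201.57 + $115.18 + $34.78 + $332.61 = $1,248.17
Net pay = $6,323.21 − $1,248.17 = $5,075.04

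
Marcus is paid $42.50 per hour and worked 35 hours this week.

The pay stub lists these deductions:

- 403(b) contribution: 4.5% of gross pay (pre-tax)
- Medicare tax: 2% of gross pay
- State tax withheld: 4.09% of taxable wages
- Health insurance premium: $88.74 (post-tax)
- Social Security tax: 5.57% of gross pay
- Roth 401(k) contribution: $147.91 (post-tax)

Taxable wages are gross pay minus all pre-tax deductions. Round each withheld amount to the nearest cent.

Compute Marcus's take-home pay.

Gross pay: 35 × $42.50 = $1487.50
403(b) contribution: $1487.50 × 0.045 = $66.94
Taxable wages = $1487.50 − $66.94 = $1420.56
State tax withheld: $1420.56 × 0.0409 = $58.10
Social Security tax: $1487.50 × 0.0557 = $82.85
Medicare tax: $1487.50 × 0.02 = $29.75
Health insurance premium: $88.74
Roth 401(k) contribution: $147.91
Total deductions = $66.94 + $58.10 + $82.85 + $29.75 + $88.74 + $147.91 = $474.29
Net pay = $1487.50 − $474.29 = $1013.21

$1013.21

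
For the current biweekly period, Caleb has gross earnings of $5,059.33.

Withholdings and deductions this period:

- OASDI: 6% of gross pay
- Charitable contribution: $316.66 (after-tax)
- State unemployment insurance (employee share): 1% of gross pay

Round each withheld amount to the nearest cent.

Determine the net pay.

$4,388.52

State unemployment insurance (employee share): $5,059.33 × 0.01 = $50.59
OASDI: $5,059.33 × 0.06 = $303.56
Charitable contribution: $316.66
Total deductions = $50.59 + $303.56 + $316.66 = $670.81
Net pay = $5,059.33 − $670.81 = $4,388.52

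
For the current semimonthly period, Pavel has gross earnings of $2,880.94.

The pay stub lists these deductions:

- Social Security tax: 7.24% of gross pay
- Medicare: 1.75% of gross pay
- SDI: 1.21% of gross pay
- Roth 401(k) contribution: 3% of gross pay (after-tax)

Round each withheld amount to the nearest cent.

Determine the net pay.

Social Security tax: $2,880.94 × 0.0724 = $208.58
SDI: $2,880.94 × 0.0121 = $34.86
Medicare: $2,880.94 × 0.0175 = $50.42
Roth 401(k) contribution: $2,880.94 × 0.03 = $86.43
Total deductions = $208.58 + $34.86 + $50.42 + $86.43 = $380.29
Net pay = $2,880.94 − $380.29 = $2,500.65

$2,500.65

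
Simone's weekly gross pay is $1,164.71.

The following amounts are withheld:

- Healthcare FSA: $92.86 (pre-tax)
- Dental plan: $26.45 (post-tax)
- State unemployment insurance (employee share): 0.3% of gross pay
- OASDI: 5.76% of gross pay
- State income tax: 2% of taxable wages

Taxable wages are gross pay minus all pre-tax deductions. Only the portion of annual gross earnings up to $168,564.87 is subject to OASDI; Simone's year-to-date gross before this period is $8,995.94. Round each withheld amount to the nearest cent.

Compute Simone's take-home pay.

Healthcare FSA: $92.86
Taxable wages = $1,164.71 − $92.86 = $1,071.85
State income tax: $1,071.85 × 0.02 = $21.44
State unemployment insurance (employee share): $1,164.71 × 0.003 = $3.49
OASDI: cap not yet reached, full $1,164.71 is subject → $1,164.71 × 0.0576 = $67.09
Dental plan: $26.45
Total deductions = $92.86 + $21.44 + $3.49 + $67.09 + $26.45 = $211.33
Net pay = $1,164.71 − $211.33 = $953.38

$953.38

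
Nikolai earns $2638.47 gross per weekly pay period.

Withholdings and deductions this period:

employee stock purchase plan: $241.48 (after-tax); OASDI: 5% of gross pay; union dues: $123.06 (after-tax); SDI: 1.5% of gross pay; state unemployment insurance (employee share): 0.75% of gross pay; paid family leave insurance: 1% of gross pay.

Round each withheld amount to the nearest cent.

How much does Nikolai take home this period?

$2056.26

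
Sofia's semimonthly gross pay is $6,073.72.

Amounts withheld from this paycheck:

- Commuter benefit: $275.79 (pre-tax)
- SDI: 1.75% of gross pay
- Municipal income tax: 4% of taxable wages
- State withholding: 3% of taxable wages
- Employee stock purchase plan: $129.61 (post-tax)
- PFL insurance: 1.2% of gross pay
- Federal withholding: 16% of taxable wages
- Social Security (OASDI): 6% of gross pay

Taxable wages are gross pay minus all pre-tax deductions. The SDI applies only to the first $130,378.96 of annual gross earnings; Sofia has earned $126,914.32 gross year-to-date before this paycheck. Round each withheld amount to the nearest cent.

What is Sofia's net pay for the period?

$3,836.86

Commuter benefit: $275.79
Taxable wages = $6,073.72 − $275.79 = $5,797.93
Federal withholding: $5,797.93 × 0.16 = $927.67
Municipal income tax: $5,797.93 × 0.04 = $231.92
State withholding: $5,797.93 × 0.03 = $173.94
SDI: only $130,378.96 − $126,914.32 = $3,464.64 of this check is subject → $3,464.64 × 0.0175 = $60.63
Social Security (OASDI): $6,073.72 × 0.06 = $364.42
PFL insurance: $6,073.72 × 0.012 = $72.88
Employee stock purchase plan: $129.61
Total deductions = $275.79 + $927.67 + $231.92 + $173.94 + $60.63 + $364.42 + $72.88 + $129.61 = $2,236.86
Net pay = $6,073.72 − $2,236.86 = $3,836.86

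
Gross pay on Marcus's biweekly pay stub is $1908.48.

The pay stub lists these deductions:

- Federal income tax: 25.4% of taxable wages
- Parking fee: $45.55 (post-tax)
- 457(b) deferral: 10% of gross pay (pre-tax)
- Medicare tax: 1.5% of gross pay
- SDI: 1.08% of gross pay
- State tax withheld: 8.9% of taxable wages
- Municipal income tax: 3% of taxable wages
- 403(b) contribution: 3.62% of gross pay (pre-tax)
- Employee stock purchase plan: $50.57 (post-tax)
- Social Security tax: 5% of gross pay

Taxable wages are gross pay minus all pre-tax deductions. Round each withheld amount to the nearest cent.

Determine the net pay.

$792.85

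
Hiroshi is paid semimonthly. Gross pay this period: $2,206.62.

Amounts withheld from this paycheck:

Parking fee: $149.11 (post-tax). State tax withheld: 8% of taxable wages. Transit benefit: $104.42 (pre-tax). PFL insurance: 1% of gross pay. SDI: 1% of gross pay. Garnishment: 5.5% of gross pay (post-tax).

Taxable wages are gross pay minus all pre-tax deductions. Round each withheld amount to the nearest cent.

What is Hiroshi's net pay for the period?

$1,619.41

Transit benefit: $104.42
Taxable wages = $2,206.62 − $104.42 = $2,102.20
State tax withheld: $2,102.20 × 0.08 = $168.18
PFL insurance: $2,206.62 × 0.01 = $22.07
SDI: $2,206.62 × 0.01 = $22.07
Garnishment: $2,206.62 × 0.055 = $121.36
Parking fee: $149.11
Total deductions = $104.42 + $168.18 + $22.07 + $22.07 + $121.36 + $149.11 = $587.21
Net pay = $2,206.62 − $587.21 = $1,619.41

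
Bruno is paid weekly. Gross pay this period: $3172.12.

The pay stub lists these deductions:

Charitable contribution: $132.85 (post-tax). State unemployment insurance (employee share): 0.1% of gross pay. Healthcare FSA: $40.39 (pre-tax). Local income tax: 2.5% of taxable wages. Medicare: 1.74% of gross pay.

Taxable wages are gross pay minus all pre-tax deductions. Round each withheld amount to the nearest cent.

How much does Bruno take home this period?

$2862.23

Healthcare FSA: $40.39
Taxable wages = $3172.12 − $40.39 = $3131.73
Local income tax: $3131.73 × 0.025 = $78.29
State unemployment insurance (employee share): $3172.12 × 0.001 = $3.17
Medicare: $3172.12 × 0.0174 = $55.19
Charitable contribution: $132.85
Total deductions = $40.39 + $78.29 + $3.17 + $55.19 + $132.85 = $309.89
Net pay = $3172.12 − $309.89 = $2862.23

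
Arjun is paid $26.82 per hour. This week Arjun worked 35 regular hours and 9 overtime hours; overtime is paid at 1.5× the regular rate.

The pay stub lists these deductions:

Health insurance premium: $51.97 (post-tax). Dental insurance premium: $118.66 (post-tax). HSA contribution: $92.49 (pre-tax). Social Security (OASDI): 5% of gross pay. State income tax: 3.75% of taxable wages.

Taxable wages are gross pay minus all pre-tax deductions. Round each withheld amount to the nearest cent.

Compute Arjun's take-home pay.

Regular pay: 35 × $26.82 = $938.70
Overtime pay: 9 × $26.82 × 1.5 = $362.07
Gross pay = $938.70 + $362.07 = $1300.77
HSA contribution: $92.49
Taxable wages = $1300.77 − $92.49 = $1208.28
State income tax: $1208.28 × 0.0375 = $45.31
Social Security (OASDI): $1300.77 × 0.05 = $65.04
Dental insurance premium: $118.66
Health insurance premium: $51.97
Total deductions = $92.49 + $45.31 + $65.04 + $118.66 + $51.97 = $373.47
Net pay = $1300.77 − $373.47 = $927.30

$927.30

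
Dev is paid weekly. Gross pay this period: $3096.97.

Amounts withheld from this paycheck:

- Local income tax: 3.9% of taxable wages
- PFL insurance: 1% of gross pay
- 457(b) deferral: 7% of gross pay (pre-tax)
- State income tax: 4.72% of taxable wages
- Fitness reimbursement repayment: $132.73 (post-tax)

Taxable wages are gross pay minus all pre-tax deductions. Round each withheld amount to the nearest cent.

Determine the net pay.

$2468.21

457(b) deferral: $3096.97 × 0.07 = $216.79
Taxable wages = $3096.97 − $216.79 = $2880.18
State income tax: $2880.18 × 0.0472 = $135.94
Local income tax: $2880.18 × 0.039 = $112.33
PFL insurance: $3096.97 × 0.01 = $30.97
Fitness reimbursement repayment: $132.73
Total deductions = $216.79 + $135.94 + $112.33 + $30.97 + $132.73 = $628.76
Net pay = $3096.97 − $628.76 = $2468.21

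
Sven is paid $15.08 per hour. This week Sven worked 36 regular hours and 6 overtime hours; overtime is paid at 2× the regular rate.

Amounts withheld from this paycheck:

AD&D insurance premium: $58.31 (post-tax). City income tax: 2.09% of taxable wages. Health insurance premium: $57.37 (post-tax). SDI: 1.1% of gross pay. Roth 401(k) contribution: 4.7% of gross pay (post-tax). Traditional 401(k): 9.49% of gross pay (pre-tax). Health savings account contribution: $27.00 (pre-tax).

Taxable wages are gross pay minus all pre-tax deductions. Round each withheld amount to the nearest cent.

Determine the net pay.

$457.36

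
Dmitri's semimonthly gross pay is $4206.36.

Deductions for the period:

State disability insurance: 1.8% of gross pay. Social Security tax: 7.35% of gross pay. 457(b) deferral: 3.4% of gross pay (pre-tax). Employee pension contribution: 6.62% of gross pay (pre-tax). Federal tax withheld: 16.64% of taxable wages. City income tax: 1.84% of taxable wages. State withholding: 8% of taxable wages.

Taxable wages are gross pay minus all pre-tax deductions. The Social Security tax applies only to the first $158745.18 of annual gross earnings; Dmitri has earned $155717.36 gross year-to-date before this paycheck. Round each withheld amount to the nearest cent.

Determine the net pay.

$2484.40

457(b) deferral: $4206.36 × 0.034 = $143.02
Employee pension contribution: $4206.36 × 0.0662 = $278.46
Pre-tax total = $143.02 + $278.46 = $421.48
Taxable wages = $4206.36 − $421.48 = $3784.88
State withholding: $3784.88 × 0.08 = $302.79
City income tax: $3784.88 × 0.0184 = $69.64
Federal tax withheld: $3784.88 × 0.1664 = $629.80
Social Security tax: only $158745.18 − $155717.36 = $3027.82 of this check is subject → $3027.82 × 0.0735 = $222.54
State disability insurance: $4206.36 × 0.018 = $75.71
Total deductions = $143.02 + $278.46 + $302.79 + $69.64 + $629.80 + $222.54 + $75.71 = $1721.96
Net pay = $4206.36 − $1721.96 = $2484.40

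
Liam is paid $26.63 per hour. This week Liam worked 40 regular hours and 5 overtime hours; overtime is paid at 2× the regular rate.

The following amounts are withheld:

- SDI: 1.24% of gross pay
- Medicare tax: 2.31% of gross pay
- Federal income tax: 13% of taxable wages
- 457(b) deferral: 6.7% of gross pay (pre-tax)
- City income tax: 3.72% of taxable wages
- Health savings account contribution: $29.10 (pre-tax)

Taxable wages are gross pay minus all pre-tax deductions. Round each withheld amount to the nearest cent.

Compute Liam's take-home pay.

$963.08

Regular pay: 40 × $26.63 = $1,065.20
Overtime pay: 5 × $26.63 × 2 = $266.30
Gross pay = $1,065.20 + $266.30 = $1,331.50
Health savings account contribution: $29.10
457(b) deferral: $1,331.50 × 0.067 = $89.21
Pre-tax total = $29.10 + $89.21 = $118.31
Taxable wages = $1,331.50 − $118.31 = $1,213.19
Federal income tax: $1,213.19 × 0.13 = $157.71
City income tax: $1,213.19 × 0.0372 = $45.13
SDI: $1,331.50 × 0.0124 = $16.51
Medicare tax: $1,331.50 × 0.0231 = $30.76
Total deductions = $29.10 + $89.21 + $157.71 + $45.13 + $16.51 + $30.76 = $368.42
Net pay = $1,331.50 − $368.42 = $963.08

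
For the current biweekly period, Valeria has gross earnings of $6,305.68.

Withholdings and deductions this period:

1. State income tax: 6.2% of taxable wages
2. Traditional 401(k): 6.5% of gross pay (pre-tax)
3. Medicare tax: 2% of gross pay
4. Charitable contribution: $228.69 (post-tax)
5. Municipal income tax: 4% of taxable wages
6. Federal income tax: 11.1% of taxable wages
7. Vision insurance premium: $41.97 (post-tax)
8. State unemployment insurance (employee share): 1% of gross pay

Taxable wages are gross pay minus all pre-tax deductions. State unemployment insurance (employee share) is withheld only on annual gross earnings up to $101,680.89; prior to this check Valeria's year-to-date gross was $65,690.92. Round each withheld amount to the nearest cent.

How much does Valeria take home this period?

$4,180.18

Traditional 401(k): $6,305.68 × 0.065 = $409.87
Taxable wages = $6,305.68 − $409.87 = $5,895.81
State income tax: $5,895.81 × 0.062 = $365.54
Federal income tax: $5,895.81 × 0.111 = $654.43
Municipal income tax: $5,895.81 × 0.04 = $235.83
State unemployment insurance (employee share): cap not yet reached, full $6,305.68 is subject → $6,305.68 × 0.01 = $63.06
Medicare tax: $6,305.68 × 0.02 = $126.11
Vision insurance premium: $41.97
Charitable contribution: $228.69
Total deductions = $409.87 + $365.54 + $654.43 + $235.83 + $63.06 + $126.11 + $41.97 + $228.69 = $2,125.50
Net pay = $6,305.68 − $2,125.50 = $4,180.18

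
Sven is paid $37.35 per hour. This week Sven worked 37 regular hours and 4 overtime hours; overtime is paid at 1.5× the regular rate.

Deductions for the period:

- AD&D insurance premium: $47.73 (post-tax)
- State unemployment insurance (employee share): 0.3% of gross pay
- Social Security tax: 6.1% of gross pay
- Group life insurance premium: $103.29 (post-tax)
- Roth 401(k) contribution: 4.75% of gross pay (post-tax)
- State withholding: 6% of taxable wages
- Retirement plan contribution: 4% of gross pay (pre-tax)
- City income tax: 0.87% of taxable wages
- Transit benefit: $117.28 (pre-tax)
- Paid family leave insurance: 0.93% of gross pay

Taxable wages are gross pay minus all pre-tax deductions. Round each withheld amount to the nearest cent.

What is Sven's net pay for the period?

Regular pay: 37 × $37.35 = $1,381.95
Overtime pay: 4 × $37.35 × 1.5 = $224.10
Gross pay = $1,381.95 + $224.10 = $1,606.05
Retirement plan contribution: $1,606.05 × 0.04 = $64.24
Transit benefit: $117.28
Pre-tax total = $64.24 + $117.28 = $181.52
Taxable wages = $1,606.05 − $181.52 = $1,424.53
City income tax: $1,424.53 × 0.0087 = $12.39
State withholding: $1,424.53 × 0.06 = $85.47
State unemployment insurance (employee share): $1,606.05 × 0.003 = $4.82
Social Security tax: $1,606.05 × 0.061 = $97.97
Paid family leave insurance: $1,606.05 × 0.0093 = $14.94
Group life insurance premium: $103.29
Roth 401(k) contribution: $1,606.05 × 0.0475 = $76.29
AD&D insurance premium: $47.73
Total deductions = $64.24 + $117.28 + $12.39 + $85.47 + $4.82 + $97.97 + $14.94 + $103.29 + $76.29 + $47.73 = $624.42
Net pay = $1,606.05 − $624.42 = $981.63

$981.63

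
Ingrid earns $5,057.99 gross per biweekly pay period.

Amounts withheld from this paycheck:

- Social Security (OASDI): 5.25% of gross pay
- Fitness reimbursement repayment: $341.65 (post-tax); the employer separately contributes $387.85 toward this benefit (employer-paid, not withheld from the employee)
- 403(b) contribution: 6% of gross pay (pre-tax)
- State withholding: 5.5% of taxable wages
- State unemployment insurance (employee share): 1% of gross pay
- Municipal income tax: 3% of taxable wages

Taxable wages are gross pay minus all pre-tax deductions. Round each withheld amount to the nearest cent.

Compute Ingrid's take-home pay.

403(b) contribution: $5,057.99 × 0.06 = $303.48
Taxable wages = $5,057.99 − $303.48 = $4,754.51
State withholding: $4,754.51 × 0.055 = $261.50
Municipal income tax: $4,754.51 × 0.03 = $142.64
Social Security (OASDI): $5,057.99 × 0.0525 = $265.54
State unemployment insurance (employee share): $5,057.99 × 0.01 = $50.58
Fitness reimbursement repayment: $341.65
(Employer's $387.85 toward fitness reimbursement repayment is not withheld from the employee.)
Total deductions = $303.48 + $261.50 + $142.64 + $265.54 + $50.58 + $341.65 = $1,365.39
Net pay = $5,057.99 − $1,365.39 = $3,692.60

$3,692.60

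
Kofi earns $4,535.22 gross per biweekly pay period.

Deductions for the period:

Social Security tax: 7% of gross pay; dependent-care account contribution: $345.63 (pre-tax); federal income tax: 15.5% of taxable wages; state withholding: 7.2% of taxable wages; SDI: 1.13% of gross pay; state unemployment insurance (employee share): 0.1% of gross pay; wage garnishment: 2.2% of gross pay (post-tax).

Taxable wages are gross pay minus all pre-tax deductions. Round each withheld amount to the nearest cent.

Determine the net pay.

$2,765.52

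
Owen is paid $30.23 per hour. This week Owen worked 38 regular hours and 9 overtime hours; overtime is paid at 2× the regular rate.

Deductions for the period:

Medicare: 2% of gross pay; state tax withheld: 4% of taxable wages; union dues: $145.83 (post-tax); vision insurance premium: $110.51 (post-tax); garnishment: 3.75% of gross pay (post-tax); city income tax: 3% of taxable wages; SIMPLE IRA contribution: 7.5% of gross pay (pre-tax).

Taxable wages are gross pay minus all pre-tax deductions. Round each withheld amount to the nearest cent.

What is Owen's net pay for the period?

Regular pay: 38 × $30.23 = $1,148.74
Overtime pay: 9 × $30.23 × 2 = $544.14
Gross pay = $1,148.74 + $544.14 = $1,692.88
SIMPLE IRA contribution: $1,692.88 × 0.075 = $126.97
Taxable wages = $1,692.88 − $126.97 = $1,565.91
City income tax: $1,565.91 × 0.03 = $46.98
State tax withheld: $1,565.91 × 0.04 = $62.64
Medicare: $1,692.88 × 0.02 = $33.86
Vision insurance premium: $110.51
Union dues: $145.83
Garnishment: $1,692.88 × 0.0375 = $63.48
Total deductions = $126.97 + $46.98 + $62.64 + $33.86 + $110.51 + $145.83 + $63.48 = $590.27
Net pay = $1,692.88 − $590.27 = $1,102.61

$1,102.61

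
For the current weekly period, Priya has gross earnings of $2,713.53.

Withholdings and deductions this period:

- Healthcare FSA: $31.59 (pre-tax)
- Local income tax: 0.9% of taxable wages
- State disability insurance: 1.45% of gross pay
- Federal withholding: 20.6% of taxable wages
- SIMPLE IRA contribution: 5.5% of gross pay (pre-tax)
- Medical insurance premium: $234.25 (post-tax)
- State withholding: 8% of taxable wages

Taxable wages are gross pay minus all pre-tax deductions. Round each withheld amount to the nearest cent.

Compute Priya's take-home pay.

SIMPLE IRA contribution: $2,713.53 × 0.055 = $149.24
Healthcare FSA: $31.59
Pre-tax total = $149.24 + $31.59 = $180.83
Taxable wages = $2,713.53 − $180.83 = $2,532.70
State withholding: $2,532.70 × 0.08 = $202.62
Local income tax: $2,532.70 × 0.009 = $22.79
Federal withholding: $2,532.70 × 0.206 = $521.74
State disability insurance: $2,713.53 × 0.0145 = $39.35
Medical insurance premium: $234.25
Total deductions = $149.24 + $31.59 + $202.62 + $22.79 + $521.74 + $39.35 + $234.25 = $1,201.58
Net pay = $2,713.53 − $1,201.58 = $1,511.95

$1,511.95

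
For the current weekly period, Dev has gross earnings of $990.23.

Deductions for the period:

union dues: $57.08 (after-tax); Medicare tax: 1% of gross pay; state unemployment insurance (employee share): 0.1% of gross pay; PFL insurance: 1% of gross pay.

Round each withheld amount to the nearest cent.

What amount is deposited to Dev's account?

$912.36

Medicare tax: $990.23 × 0.01 = $9.90
State unemployment insurance (employee share): $990.23 × 0.001 = $0.99
PFL insurance: $990.23 × 0.01 = $9.90
Union dues: $57.08
Total deductions = $9.90 + $0.99 + $9.90 + $57.08 = $77.87
Net pay = $990.23 − $77.87 = $912.36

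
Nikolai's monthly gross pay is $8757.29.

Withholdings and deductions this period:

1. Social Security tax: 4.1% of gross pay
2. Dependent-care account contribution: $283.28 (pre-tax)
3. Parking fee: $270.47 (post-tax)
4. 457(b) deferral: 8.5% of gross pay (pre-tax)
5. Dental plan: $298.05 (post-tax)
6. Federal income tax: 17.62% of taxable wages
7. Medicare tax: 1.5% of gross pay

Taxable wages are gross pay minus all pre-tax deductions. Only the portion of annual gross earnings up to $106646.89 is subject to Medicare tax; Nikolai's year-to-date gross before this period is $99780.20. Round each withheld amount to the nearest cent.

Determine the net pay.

$5337.11

Dependent-care account contribution: $283.28
457(b) deferral: $8757.29 × 0.085 = $744.37
Pre-tax total = $283.28 + $744.37 = $1027.65
Taxable wages = $8757.29 − $1027.65 = $7729.64
Federal income tax: $7729.64 × 0.1762 = $1361.96
Social Security tax: $8757.29 × 0.041 = $359.05
Medicare tax: only $106646.89 − $99780.20 = $6866.69 of this check is subject → $6866.69 × 0.015 = $103.00
Dental plan: $298.05
Parking fee: $270.47
Total deductions = $283.28 + $744.37 + $1361.96 + $359.05 + $103.00 + $298.05 + $270.47 = $3420.18
Net pay = $8757.29 − $3420.18 = $5337.11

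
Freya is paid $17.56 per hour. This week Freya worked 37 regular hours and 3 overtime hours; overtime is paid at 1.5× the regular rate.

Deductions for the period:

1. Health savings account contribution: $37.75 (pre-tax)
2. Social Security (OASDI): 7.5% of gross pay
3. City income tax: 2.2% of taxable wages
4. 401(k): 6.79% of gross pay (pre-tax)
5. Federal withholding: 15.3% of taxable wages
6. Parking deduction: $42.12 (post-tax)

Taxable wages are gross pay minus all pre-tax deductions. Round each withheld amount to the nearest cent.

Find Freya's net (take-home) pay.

$432.47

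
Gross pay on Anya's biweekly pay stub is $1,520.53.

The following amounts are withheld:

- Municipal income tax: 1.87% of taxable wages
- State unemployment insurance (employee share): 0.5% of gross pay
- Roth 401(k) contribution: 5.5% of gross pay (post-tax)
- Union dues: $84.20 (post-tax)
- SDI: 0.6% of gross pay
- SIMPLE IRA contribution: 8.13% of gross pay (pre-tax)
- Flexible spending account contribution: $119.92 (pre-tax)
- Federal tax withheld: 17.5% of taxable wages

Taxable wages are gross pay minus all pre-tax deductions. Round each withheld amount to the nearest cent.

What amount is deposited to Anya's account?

SIMPLE IRA contribution: $1,520.53 × 0.0813 = $123.62
Flexible spending account contribution: $119.92
Pre-tax total = $123.62 + $119.92 = $243.54
Taxable wages = $1,520.53 − $243.54 = $1,276.99
Federal tax withheld: $1,276.99 × 0.175 = $223.47
Municipal income tax: $1,276.99 × 0.0187 = $23.88
SDI: $1,520.53 × 0.006 = $9.12
State unemployment insurance (employee share): $1,520.53 × 0.005 = $7.60
Roth 401(k) contribution: $1,520.53 × 0.055 = $83.63
Union dues: $84.20
Total deductions = $123.62 + $119.92 + $223.47 + $23.88 + $9.12 + $7.60 + $83.63 + $84.20 = $675.44
Net pay = $1,520.53 − $675.44 = $845.09

$845.09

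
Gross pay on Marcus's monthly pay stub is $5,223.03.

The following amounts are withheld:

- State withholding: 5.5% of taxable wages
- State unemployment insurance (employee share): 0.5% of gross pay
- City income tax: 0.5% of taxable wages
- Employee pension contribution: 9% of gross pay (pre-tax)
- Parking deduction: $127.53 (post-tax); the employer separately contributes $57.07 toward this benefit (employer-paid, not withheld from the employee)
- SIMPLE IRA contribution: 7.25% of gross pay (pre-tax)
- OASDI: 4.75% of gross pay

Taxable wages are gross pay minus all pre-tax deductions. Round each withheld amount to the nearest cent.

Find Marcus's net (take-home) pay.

Employee pension contribution: $5,223.03 × 0.09 = $470.07
SIMPLE IRA contribution: $5,223.03 × 0.0725 = $378.67
Pre-tax total = $470.07 + $378.67 = $848.74
Taxable wages = $5,223.03 − $848.74 = $4,374.29
City income tax: $4,374.29 × 0.005 = $21.87
State withholding: $4,374.29 × 0.055 = $240.59
OASDI: $5,223.03 × 0.0475 = $248.09
State unemployment insurance (employee share): $5,223.03 × 0.005 = $26.12
Parking deduction: $127.53
(Employer's $57.07 toward parking deduction is not withheld from the employee.)
Total deductions = $470.07 + $378.67 + $21.87 + $240.59 + $248.09 + $26.12 + $127.53 = $1,512.94
Net pay = $5,223.03 − $1,512.94 = $3,710.09

$3,710.09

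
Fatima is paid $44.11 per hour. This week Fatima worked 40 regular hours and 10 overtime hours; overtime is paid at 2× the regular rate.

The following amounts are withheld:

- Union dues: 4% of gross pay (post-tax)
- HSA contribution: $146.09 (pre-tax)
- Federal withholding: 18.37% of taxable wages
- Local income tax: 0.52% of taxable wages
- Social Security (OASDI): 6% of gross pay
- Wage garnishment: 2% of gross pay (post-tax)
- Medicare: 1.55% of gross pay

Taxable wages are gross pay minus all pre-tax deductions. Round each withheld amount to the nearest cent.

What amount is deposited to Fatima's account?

$1669.56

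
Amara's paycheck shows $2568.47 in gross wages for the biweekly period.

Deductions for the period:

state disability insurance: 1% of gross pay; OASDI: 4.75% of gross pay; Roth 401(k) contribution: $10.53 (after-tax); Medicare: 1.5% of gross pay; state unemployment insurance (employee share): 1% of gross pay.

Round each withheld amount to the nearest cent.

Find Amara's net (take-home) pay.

$2346.05

Medicare: $2568.47 × 0.015 = $38.53
OASDI: $2568.47 × 0.0475 = $122.00
State unemployment insurance (employee share): $2568.47 × 0.01 = $25.68
State disability insurance: $2568.47 × 0.01 = $25.68
Roth 401(k) contribution: $10.53
Total deductions = $38.53 + $122.00 + $25.68 + $25.68 + $10.53 = $222.42
Net pay = $2568.47 − $222.42 = $2346.05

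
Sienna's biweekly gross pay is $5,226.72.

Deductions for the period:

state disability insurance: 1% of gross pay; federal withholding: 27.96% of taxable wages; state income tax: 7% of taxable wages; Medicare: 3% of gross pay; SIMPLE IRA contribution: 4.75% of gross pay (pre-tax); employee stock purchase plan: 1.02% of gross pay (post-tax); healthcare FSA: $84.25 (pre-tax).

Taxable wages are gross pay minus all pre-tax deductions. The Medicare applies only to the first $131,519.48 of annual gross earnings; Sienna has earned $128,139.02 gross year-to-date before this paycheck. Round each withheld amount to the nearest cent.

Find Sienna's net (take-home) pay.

SIMPLE IRA contribution: $5,226.72 × 0.0475 = $248.27
Healthcare FSA: $84.25
Pre-tax total = $248.27 + $84.25 = $332.52
Taxable wages = $5,226.72 − $332.52 = $4,894.20
Federal withholding: $4,894.20 × 0.2796 = $1,368.42
State income tax: $4,894.20 × 0.07 = $342.59
Medicare: only $131,519.48 − $128,139.02 = $3,380.46 of this check is subject → $3,380.46 × 0.03 = $101.41
State disability insurance: $5,226.72 × 0.01 = $52.27
Employee stock purchase plan: $5,226.72 × 0.0102 = $53.31
Total deductions = $248.27 + $84.25 + $1,368.42 + $342.59 + $101.41 + $52.27 + $53.31 = $2,250.52
Net pay = $5,226.72 − $2,250.52 = $2,976.20

$2,976.20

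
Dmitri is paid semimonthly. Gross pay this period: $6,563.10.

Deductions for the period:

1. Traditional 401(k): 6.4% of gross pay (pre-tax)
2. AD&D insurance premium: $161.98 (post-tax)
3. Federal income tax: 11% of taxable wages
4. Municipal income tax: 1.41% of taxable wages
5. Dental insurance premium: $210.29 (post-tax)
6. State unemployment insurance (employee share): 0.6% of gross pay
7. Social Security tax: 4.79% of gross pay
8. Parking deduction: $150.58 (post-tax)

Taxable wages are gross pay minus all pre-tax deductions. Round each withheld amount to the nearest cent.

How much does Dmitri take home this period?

Traditional 401(k): $6,563.10 × 0.064 = $420.04
Taxable wages = $6,563.10 − $420.04 = $6,143.06
Municipal income tax: $6,143.06 × 0.0141 = $86.62
Federal income tax: $6,143.06 × 0.11 = $675.74
Social Security tax: $6,563.10 × 0.0479 = $314.37
State unemployment insurance (employee share): $6,563.10 × 0.006 = $39.38
Parking deduction: $150.58
AD&D insurance premium: $161.98
Dental insurance premium: $210.29
Total deductions = $420.04 + $86.62 + $675.74 + $314.37 + $39.38 + $150.58 + $161.98 + $210.29 = $2,059.00
Net pay = $6,563.10 − $2,059.00 = $4,504.10

$4,504.10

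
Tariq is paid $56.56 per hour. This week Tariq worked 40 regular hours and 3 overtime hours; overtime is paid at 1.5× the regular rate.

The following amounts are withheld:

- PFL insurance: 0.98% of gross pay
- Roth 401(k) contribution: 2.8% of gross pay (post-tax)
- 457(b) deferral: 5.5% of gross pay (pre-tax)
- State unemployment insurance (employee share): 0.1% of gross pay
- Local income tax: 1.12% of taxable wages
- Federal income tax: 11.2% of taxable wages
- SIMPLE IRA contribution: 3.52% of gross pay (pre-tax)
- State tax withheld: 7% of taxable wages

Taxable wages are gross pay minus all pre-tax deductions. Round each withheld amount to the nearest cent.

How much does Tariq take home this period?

$1,749.82

Regular pay: 40 × $56.56 = $2,262.40
Overtime pay: 3 × $56.56 × 1.5 = $254.52
Gross pay = $2,262.40 + $254.52 = $2,516.92
457(b) deferral: $2,516.92 × 0.055 = $138.43
SIMPLE IRA contribution: $2,516.92 × 0.0352 = $88.60
Pre-tax total = $138.43 + $88.60 = $227.03
Taxable wages = $2,516.92 − $227.03 = $2,289.89
State tax withheld: $2,289.89 × 0.07 = $160.29
Federal income tax: $2,289.89 × 0.112 = $256.47
Local income tax: $2,289.89 × 0.0112 = $25.65
State unemployment insurance (employee share): $2,516.92 × 0.001 = $2.52
PFL insurance: $2,516.92 × 0.0098 = $24.67
Roth 401(k) contribution: $2,516.92 × 0.028 = $70.47
Total deductions = $138.43 + $88.60 + $160.29 + $256.47 + $25.65 + $2.52 + $24.67 + $70.47 = $767.10
Net pay = $2,516.92 − $767.10 = $1,749.82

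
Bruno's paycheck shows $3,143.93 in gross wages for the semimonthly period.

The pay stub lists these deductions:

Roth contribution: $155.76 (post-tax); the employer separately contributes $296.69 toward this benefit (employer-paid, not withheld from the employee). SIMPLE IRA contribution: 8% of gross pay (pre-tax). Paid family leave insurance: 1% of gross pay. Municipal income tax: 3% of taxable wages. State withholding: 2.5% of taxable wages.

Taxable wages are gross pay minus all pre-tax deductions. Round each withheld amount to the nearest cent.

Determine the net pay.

$2,546.14

SIMPLE IRA contribution: $3,143.93 × 0.08 = $251.51
Taxable wages = $3,143.93 − $251.51 = $2,892.42
Municipal income tax: $2,892.42 × 0.03 = $86.77
State withholding: $2,892.42 × 0.025 = $72.31
Paid family leave insurance: $3,143.93 × 0.01 = $31.44
Roth contribution: $155.76
(Employer's $296.69 toward Roth contribution is not withheld from the employee.)
Total deductions = $251.51 + $86.77 + $72.31 + $31.44 + $155.76 = $597.79
Net pay = $3,143.93 − $597.79 = $2,546.14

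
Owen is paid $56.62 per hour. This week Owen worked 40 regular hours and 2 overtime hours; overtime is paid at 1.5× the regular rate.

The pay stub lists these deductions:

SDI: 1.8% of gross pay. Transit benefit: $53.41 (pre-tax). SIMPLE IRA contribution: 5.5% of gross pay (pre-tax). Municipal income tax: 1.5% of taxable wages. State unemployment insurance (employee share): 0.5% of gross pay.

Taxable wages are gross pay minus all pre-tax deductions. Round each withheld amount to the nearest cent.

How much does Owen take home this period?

Regular pay: 40 × $56.62 = $2,264.80
Overtime pay: 2 × $56.62 × 1.5 = $169.86
Gross pay = $2,264.80 + $169.86 = $2,434.66
Transit benefit: $53.41
SIMPLE IRA contribution: $2,434.66 × 0.055 = $133.91
Pre-tax total = $53.41 + $133.91 = $187.32
Taxable wages = $2,434.66 − $187.32 = $2,247.34
Municipal income tax: $2,247.34 × 0.015 = $33.71
State unemployment insurance (employee share): $2,434.66 × 0.005 = $12.17
SDI: $2,434.66 × 0.018 = $43.82
Total deductions = $53.41 + $133.91 + $33.71 + $12.17 + $43.82 = $277.02
Net pay = $2,434.66 − $277.02 = $2,157.64

$2,157.64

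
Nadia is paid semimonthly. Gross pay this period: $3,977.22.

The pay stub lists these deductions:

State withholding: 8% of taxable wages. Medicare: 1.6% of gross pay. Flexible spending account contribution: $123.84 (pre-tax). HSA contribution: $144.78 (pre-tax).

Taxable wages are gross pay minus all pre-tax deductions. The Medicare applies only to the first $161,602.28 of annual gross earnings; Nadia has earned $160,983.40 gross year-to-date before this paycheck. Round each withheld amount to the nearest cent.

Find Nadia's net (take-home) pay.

HSA contribution: $144.78
Flexible spending account contribution: $123.84
Pre-tax total = $144.78 + $123.84 = $268.62
Taxable wages = $3,977.22 − $268.62 = $3,708.60
State withholding: $3,708.60 × 0.08 = $296.69
Medicare: only $161,602.28 − $160,983.40 = $618.88 of this check is subject → $618.88 × 0.016 = $9.90
Total deductions = $144.78 + $123.84 + $296.69 + $9.90 = $575.21
Net pay = $3,977.22 − $575.21 = $3,402.01

$3,402.01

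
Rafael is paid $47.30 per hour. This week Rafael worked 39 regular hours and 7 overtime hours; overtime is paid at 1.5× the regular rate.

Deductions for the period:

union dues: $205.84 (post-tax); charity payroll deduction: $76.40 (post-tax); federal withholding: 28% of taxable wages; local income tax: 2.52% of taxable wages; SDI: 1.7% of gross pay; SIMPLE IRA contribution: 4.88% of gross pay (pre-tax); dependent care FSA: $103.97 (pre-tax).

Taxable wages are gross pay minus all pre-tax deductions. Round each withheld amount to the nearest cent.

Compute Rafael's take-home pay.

Regular pay: 39 × $47.30 = $1844.70
Overtime pay: 7 × $47.30 × 1.5 = $496.65
Gross pay = $1844.70 + $496.65 = $2341.35
Dependent care FSA: $103.97
SIMPLE IRA contribution: $2341.35 × 0.0488 = $114.26
Pre-tax total = $103.97 + $114.26 = $218.23
Taxable wages = $2341.35 − $218.23 = $2123.12
Federal withholding: $2123.12 × 0.28 = $594.47
Local income tax: $2123.12 × 0.0252 = $53.50
SDI: $2341.35 × 0.017 = $39.80
Charity payroll deduction: $76.40
Union dues: $205.84
Total deductions = $103.97 + $114.26 + $594.47 + $53.50 + $39.80 + $76.40 + $205.84 = $1188.24
Net pay = $2341.35 − $1188.24 = $1153.11

$1153.11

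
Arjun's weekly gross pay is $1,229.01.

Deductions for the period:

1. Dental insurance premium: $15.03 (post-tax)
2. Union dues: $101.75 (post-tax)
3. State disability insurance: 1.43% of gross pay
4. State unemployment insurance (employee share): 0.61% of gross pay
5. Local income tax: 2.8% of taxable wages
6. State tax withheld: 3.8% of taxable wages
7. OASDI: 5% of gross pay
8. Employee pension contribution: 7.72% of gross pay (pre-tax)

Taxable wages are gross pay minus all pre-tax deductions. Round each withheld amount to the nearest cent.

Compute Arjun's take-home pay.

Employee pension contribution: $1,229.01 × 0.0772 = $94.88
Taxable wages = $1,229.01 − $94.88 = $1,134.13
State tax withheld: $1,134.13 × 0.038 = $43.10
Local income tax: $1,134.13 × 0.028 = $31.76
State disability insurance: $1,229.01 × 0.0143 = $17.57
OASDI: $1,229.01 × 0.05 = $61.45
State unemployment insurance (employee share): $1,229.01 × 0.0061 = $7.50
Dental insurance premium: $15.03
Union dues: $101.75
Total deductions = $94.88 + $43.10 + $31.76 + $17.57 + $61.45 + $7.50 + $15.03 + $101.75 = $373.04
Net pay = $1,229.01 − $373.04 = $855.97

$855.97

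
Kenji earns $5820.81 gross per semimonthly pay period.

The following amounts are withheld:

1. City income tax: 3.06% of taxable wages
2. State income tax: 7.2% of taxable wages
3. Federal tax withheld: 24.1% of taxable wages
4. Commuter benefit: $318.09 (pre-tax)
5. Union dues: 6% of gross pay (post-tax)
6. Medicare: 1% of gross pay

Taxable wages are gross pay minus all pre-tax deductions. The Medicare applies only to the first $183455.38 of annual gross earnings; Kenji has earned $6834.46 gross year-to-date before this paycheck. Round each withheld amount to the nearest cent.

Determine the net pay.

$3204.52

Commuter benefit: $318.09
Taxable wages = $5820.81 − $318.09 = $5502.72
State income tax: $5502.72 × 0.072 = $396.20
City income tax: $5502.72 × 0.0306 = $168.38
Federal tax withheld: $5502.72 × 0.241 = $1326.16
Medicare: cap not yet reached, full $5820.81 is subject → $5820.81 × 0.01 = $58.21
Union dues: $5820.81 × 0.06 = $349.25
Total deductions = $318.09 + $396.20 + $168.38 + $1326.16 + $58.21 + $349.25 = $2616.29
Net pay = $5820.81 − $2616.29 = $3204.52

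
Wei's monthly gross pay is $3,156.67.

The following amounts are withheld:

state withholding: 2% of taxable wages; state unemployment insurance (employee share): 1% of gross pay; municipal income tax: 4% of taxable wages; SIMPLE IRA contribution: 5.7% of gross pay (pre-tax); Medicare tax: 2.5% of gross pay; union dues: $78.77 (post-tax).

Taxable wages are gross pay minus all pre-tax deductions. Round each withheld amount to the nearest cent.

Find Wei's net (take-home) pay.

$2,608.88

SIMPLE IRA contribution: $3,156.67 × 0.057 = $179.93
Taxable wages = $3,156.67 − $179.93 = $2,976.74
State withholding: $2,976.74 × 0.02 = $59.53
Municipal income tax: $2,976.74 × 0.04 = $119.07
Medicare tax: $3,156.67 × 0.025 = $78.92
State unemployment insurance (employee share): $3,156.67 × 0.01 = $31.57
Union dues: $78.77
Total deductions = $179.93 + $59.53 + $119.07 + $78.92 + $31.57 + $78.77 = $547.79
Net pay = $3,156.67 − $547.79 = $2,608.88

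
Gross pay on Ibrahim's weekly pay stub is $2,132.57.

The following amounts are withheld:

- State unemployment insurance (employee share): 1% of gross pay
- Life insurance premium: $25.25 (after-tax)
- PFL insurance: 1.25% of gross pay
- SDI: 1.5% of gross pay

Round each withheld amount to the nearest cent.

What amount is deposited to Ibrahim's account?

$2,027.34

PFL insurance: $2,132.57 × 0.0125 = $26.66
SDI: $2,132.57 × 0.015 = $31.99
State unemployment insurance (employee share): $2,132.57 × 0.01 = $21.33
Life insurance premium: $25.25
Total deductions = $26.66 + $31.99 + $21.33 + $25.25 = $105.23
Net pay = $2,132.57 − $105.23 = $2,027.34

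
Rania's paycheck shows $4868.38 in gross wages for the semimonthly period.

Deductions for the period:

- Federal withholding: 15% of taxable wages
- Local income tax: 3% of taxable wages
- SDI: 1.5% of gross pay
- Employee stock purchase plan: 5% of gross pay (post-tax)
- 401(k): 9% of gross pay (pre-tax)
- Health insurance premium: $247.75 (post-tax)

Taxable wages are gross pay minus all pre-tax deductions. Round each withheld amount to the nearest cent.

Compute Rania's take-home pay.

$3068.59

401(k): $4868.38 × 0.09 = $438.15
Taxable wages = $4868.38 − $438.15 = $4430.23
Federal withholding: $4430.23 × 0.15 = $664.53
Local income tax: $4430.23 × 0.03 = $132.91
SDI: $4868.38 × 0.015 = $73.03
Employee stock purchase plan: $4868.38 × 0.05 = $243.42
Health insurance premium: $247.75
Total deductions = $438.15 + $664.53 + $132.91 + $73.03 + $243.42 + $247.75 = $1799.79
Net pay = $4868.38 − $1799.79 = $3068.59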